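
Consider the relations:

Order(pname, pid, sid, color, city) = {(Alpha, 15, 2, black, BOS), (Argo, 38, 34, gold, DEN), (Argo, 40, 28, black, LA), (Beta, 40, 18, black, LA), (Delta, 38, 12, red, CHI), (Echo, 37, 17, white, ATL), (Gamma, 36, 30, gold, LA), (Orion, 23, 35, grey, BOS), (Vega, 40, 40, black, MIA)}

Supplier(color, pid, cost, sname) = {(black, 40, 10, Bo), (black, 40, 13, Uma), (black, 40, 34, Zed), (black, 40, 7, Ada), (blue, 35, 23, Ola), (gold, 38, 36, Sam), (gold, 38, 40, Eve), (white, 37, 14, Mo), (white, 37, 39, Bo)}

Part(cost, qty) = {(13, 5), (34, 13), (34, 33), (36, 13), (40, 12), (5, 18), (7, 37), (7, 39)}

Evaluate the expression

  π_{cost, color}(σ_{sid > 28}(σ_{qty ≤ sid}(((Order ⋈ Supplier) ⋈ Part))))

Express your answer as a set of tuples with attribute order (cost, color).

{(13, black), (34, black), (36, gold), (40, gold), (7, black)}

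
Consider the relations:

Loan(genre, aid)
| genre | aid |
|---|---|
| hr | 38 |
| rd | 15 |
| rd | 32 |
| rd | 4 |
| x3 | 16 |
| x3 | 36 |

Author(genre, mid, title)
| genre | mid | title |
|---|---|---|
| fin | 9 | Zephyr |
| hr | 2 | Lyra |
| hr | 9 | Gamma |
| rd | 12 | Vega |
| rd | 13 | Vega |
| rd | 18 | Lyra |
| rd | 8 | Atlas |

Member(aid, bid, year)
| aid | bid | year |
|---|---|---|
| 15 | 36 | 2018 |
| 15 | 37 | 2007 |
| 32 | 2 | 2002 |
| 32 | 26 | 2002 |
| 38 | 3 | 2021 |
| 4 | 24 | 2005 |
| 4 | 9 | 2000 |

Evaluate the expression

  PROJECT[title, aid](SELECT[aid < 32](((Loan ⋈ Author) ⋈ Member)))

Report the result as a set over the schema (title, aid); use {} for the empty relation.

{(Atlas, 15), (Atlas, 4), (Lyra, 15), (Lyra, 4), (Vega, 15), (Vega, 4)}

Loan ⋈ Author (natural join on genre): {(hr, 38, 2, Lyra), (hr, 38, 9, Gamma), (rd, 15, 12, Vega), (rd, 15, 13, Vega), (rd, 15, 18, Lyra), (rd, 15, 8, Atlas), (rd, 32, 12, Vega), (rd, 32, 13, Vega), (rd, 32, 18, Lyra), (rd, 32, 8, Atlas), (rd, 4, 12, Vega), (rd, 4, 13, Vega), (rd, 4, 18, Lyra), (rd, 4, 8, Atlas)}
(Loan ⋈ Author) ⋈ Member (natural join on aid): {(hr, 38, 2, Lyra, 3, 2021), (hr, 38, 9, Gamma, 3, 2021), (rd, 15, 12, Vega, 36, 2018), (rd, 15, 12, Vega, 37, 2007), (rd, 15, 13, Vega, 36, 2018), (rd, 15, 13, Vega, 37, 2007), (rd, 15, 18, Lyra, 36, 2018), (rd, 15, 18, Lyra, 37, 2007), (rd, 15, 8, Atlas, 36, 2018), (rd, 15, 8, Atlas, 37, 2007), (rd, 32, 12, Vega, 2, 2002), (rd, 32, 12, Vega, 26, 2002), (rd, 32, 13, Vega, 2, 2002), (rd, 32, 13, Vega, 26, 2002), (rd, 32, 18, Lyra, 2, 2002), (rd, 32, 18, Lyra, 26, 2002), (rd, 32, 8, Atlas, 2, 2002), (rd, 32, 8, Atlas, 26, 2002), (rd, 4, 12, Vega, 24, 2005), (rd, 4, 12, Vega, 9, 2000), (rd, 4, 13, Vega, 24, 2005), (rd, 4, 13, Vega, 9, 2000), (rd, 4, 18, Lyra, 24, 2005), (rd, 4, 18, Lyra, 9, 2000), (rd, 4, 8, Atlas, 24, 2005), (rd, 4, 8, Atlas, 9, 2000)}
σ[aid < 32]: keep tuples satisfying aid < 32 → {(rd, 15, 12, Vega, 36, 2018), (rd, 15, 12, Vega, 37, 2007), (rd, 15, 13, Vega, 36, 2018), (rd, 15, 13, Vega, 37, 2007), (rd, 15, 18, Lyra, 36, 2018), (rd, 15, 18, Lyra, 37, 2007), (rd, 15, 8, Atlas, 36, 2018), (rd, 15, 8, Atlas, 37, 2007), (rd, 4, 12, Vega, 24, 2005), (rd, 4, 12, Vega, 9, 2000), (rd, 4, 13, Vega, 24, 2005), (rd, 4, 13, Vega, 9, 2000), (rd, 4, 18, Lyra, 24, 2005), (rd, 4, 18, Lyra, 9, 2000), (rd, 4, 8, Atlas, 24, 2005), (rd, 4, 8, Atlas, 9, 2000)}
π[title, aid]: project onto (title, aid) (10 duplicate(s) eliminated) → {(Atlas, 15), (Atlas, 4), (Lyra, 15), (Lyra, 4), (Vega, 15), (Vega, 4)}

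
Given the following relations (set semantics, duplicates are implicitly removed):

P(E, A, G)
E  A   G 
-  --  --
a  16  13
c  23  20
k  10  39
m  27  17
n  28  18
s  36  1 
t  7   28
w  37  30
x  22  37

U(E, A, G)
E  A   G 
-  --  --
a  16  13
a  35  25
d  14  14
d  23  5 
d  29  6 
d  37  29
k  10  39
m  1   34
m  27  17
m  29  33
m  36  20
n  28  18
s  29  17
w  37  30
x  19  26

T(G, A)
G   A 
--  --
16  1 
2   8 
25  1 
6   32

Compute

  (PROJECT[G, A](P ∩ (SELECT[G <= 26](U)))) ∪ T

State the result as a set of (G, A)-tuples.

Filtering on G <= 26 leaves {(a, 16, 13), (a, 35, 25), (d, 14, 14), (d, 23, 5), (d, 29, 6), (m, 27, 17), (m, 36, 20), (n, 28, 18), (s, 29, 17), (x, 19, 26)}.
Set intersection of the two operands is {(a, 16, 13), (m, 27, 17), (n, 28, 18)}.
π_{G, A} gives {(13, 16), (17, 27), (18, 28)}.
Set union of the two operands is {(13, 16), (16, 1), (17, 27), (18, 28), (2, 8), (25, 1), (6, 32)}.

{(13, 16), (16, 1), (17, 27), (18, 28), (2, 8), (25, 1), (6, 32)}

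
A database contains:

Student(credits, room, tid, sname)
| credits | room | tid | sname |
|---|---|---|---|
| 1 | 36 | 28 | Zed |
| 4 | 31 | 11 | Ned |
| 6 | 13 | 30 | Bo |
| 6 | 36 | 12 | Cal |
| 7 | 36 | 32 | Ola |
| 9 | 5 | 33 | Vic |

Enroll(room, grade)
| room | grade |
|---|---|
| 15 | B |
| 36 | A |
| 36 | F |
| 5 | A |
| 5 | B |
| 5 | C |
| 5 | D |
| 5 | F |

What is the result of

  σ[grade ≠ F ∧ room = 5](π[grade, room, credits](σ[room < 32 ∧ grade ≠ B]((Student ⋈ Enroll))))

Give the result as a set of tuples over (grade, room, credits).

{(A, 5, 9), (C, 5, 9), (D, 5, 9)}

Joining Student and Enroll on room yields {(1, 36, 28, Zed, A), (1, 36, 28, Zed, F), (6, 36, 12, Cal, A), (6, 36, 12, Cal, F), (7, 36, 32, Ola, A), (7, 36, 32, Ola, F), (9, 5, 33, Vic, A), (9, 5, 33, Vic, B), (9, 5, 33, Vic, C), (9, 5, 33, Vic, D), (9, 5, 33, Vic, F)}.
Apply σ_{room < 32 ∧ grade ≠ B}; surviving tuples: {(9, 5, 33, Vic, A), (9, 5, 33, Vic, C), (9, 5, 33, Vic, D), (9, 5, 33, Vic, F)}
π[grade, room, credits]: project onto (grade, room, credits) → {(A, 5, 9), (C, 5, 9), (D, 5, 9), (F, 5, 9)}
Apply σ_{grade ≠ F ∧ room = 5}; surviving tuples: {(A, 5, 9), (C, 5, 9), (D, 5, 9)}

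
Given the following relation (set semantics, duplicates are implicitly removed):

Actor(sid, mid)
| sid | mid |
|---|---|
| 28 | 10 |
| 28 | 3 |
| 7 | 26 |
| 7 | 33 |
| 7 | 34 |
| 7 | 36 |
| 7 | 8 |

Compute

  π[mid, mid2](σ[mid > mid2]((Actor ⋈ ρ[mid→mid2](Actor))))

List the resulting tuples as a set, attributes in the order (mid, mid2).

ρ[mid→mid2]: schema becomes (sid, mid2); tuples unchanged.
Actor ⋈ ρ[mid→mid2](Actor) (natural join on sid): {(28, 10, 10), (28, 10, 3), (28, 3, 10), (28, 3, 3), (7, 26, 26), (7, 26, 33), (7, 26, 34), (7, 26, 36), (7, 26, 8), (7, 33, 26), (7, 33, 33), (7, 33, 34), (7, 33, 36), (7, 33, 8), (7, 34, 26), (7, 34, 33), (7, 34, 34), (7, 34, 36), (7, 34, 8), (7, 36, 26), (7, 36, 33), (7, 36, 34), (7, 36, 36), (7, 36, 8), (7, 8, 26), (7, 8, 33), (7, 8, 34), (7, 8, 36), (7, 8, 8)}
Selection mid > mid2: {(28, 10, 3), (7, 26, 8), (7, 33, 26), (7, 33, 8), (7, 34, 26), (7, 34, 33), (7, 34, 8), (7, 36, 26), (7, 36, 33), (7, 36, 34), (7, 36, 8)}
Projecting to mid, mid2: {(10, 3), (26, 8), (33, 26), (33, 8), (34, 26), (34, 33), (34, 8), (36, 26), (36, 33), (36, 34), (36, 8)}

{(10, 3), (26, 8), (33, 26), (33, 8), (34, 26), (34, 33), (34, 8), (36, 26), (36, 33), (36, 34), (36, 8)}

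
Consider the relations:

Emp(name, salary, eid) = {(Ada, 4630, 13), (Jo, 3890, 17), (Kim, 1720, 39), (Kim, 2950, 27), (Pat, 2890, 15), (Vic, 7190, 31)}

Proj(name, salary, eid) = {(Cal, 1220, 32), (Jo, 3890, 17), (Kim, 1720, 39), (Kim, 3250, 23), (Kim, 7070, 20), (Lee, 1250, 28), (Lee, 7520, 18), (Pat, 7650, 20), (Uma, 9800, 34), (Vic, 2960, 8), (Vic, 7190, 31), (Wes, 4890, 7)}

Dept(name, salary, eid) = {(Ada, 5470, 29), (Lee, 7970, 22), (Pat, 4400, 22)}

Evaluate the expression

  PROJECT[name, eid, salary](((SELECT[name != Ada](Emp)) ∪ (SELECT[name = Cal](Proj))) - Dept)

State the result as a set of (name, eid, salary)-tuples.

{(Cal, 32, 1220), (Jo, 17, 3890), (Kim, 27, 2950), (Kim, 39, 1720), (Pat, 15, 2890), (Vic, 31, 7190)}

σ[name != Ada]: keep tuples satisfying name != Ada → {(Jo, 3890, 17), (Kim, 1720, 39), (Kim, 2950, 27), (Pat, 2890, 15), (Vic, 7190, 31)}
σ[name = Cal]: keep tuples satisfying name = Cal → {(Cal, 1220, 32)}
Taking the union: {(Cal, 1220, 32), (Jo, 3890, 17), (Kim, 1720, 39), (Kim, 2950, 27), (Pat, 2890, 15), (Vic, 7190, 31)}
Taking the difference: {(Cal, 1220, 32), (Jo, 3890, 17), (Kim, 1720, 39), (Kim, 2950, 27), (Pat, 2890, 15), (Vic, 7190, 31)}
Projecting to name, eid, salary: {(Cal, 32, 1220), (Jo, 17, 3890), (Kim, 27, 2950), (Kim, 39, 1720), (Pat, 15, 2890), (Vic, 31, 7190)}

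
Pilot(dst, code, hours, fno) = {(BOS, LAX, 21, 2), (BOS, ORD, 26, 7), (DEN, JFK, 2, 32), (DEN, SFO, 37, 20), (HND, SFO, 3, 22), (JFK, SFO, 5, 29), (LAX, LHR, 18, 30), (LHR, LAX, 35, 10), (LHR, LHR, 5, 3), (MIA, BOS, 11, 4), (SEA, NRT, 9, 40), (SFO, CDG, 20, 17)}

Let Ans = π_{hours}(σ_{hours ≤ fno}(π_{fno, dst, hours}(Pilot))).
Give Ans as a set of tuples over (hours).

π_{fno, dst, hours} gives {(10, LHR, 35), (17, SFO, 20), (2, BOS, 21), (20, DEN, 37), (22, HND, 3), (29, JFK, 5), (3, LHR, 5), (30, LAX, 18), (32, DEN, 2), (4, MIA, 11), (40, SEA, 9), (7, BOS, 26)}.
Apply σ_{hours ≤ fno}; surviving tuples: {(22, HND, 3), (29, JFK, 5), (30, LAX, 18), (32, DEN, 2), (40, SEA, 9)}
π_{hours} gives {18, 2, 3, 5, 9}.

{18, 2, 3, 5, 9}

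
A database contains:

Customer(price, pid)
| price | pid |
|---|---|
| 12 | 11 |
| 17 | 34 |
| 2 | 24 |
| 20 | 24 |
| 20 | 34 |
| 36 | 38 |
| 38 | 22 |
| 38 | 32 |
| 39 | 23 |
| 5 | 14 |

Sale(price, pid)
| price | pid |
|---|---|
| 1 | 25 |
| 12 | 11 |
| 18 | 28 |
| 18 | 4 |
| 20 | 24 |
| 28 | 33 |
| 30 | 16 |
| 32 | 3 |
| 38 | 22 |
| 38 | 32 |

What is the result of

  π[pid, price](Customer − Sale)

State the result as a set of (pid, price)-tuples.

{(14, 5), (23, 39), (24, 2), (34, 17), (34, 20), (38, 36)}

Difference: {(12, 11), (17, 34), (2, 24), (20, 24), (20, 34), (36, 38), (38, 22), (38, 32), (39, 23), (5, 14)} with {(1, 25), (12, 11), (18, 28), (18, 4), (20, 24), (28, 33), (30, 16), (32, 3), (38, 22), (38, 32)} → {(17, 34), (2, 24), (20, 34), (36, 38), (39, 23), (5, 14)}
π_{pid, price} gives {(14, 5), (23, 39), (24, 2), (34, 17), (34, 20), (38, 36)}.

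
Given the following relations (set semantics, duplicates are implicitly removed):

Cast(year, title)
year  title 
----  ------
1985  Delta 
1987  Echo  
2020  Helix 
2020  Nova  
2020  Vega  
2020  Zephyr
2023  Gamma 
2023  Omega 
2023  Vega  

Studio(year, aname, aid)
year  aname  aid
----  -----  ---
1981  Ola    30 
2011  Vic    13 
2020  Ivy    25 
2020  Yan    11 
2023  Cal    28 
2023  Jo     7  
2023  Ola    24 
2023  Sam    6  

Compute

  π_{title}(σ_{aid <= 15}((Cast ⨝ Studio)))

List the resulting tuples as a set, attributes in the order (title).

Cast ⋈ Studio (natural join on year): {(2020, Helix, Ivy, 25), (2020, Helix, Yan, 11), (2020, Nova, Ivy, 25), (2020, Nova, Yan, 11), (2020, Vega, Ivy, 25), (2020, Vega, Yan, 11), (2020, Zephyr, Ivy, 25), (2020, Zephyr, Yan, 11), (2023, Gamma, Cal, 28), (2023, Gamma, Jo, 7), (2023, Gamma, Ola, 24), (2023, Gamma, Sam, 6), (2023, Omega, Cal, 28), (2023, Omega, Jo, 7), (2023, Omega, Ola, 24), (2023, Omega, Sam, 6), (2023, Vega, Cal, 28), (2023, Vega, Jo, 7), (2023, Vega, Ola, 24), (2023, Vega, Sam, 6)}
Apply σ_{aid <= 15}; surviving tuples: {(2020, Helix, Yan, 11), (2020, Nova, Yan, 11), (2020, Vega, Yan, 11), (2020, Zephyr, Yan, 11), (2023, Gamma, Jo, 7), (2023, Gamma, Sam, 6), (2023, Omega, Jo, 7), (2023, Omega, Sam, 6), (2023, Vega, Jo, 7), (2023, Vega, Sam, 6)}
Projecting to title (4 duplicate(s) eliminated): {Gamma, Helix, Nova, Omega, Vega, Zephyr}

{Gamma, Helix, Nova, Omega, Vega, Zephyr}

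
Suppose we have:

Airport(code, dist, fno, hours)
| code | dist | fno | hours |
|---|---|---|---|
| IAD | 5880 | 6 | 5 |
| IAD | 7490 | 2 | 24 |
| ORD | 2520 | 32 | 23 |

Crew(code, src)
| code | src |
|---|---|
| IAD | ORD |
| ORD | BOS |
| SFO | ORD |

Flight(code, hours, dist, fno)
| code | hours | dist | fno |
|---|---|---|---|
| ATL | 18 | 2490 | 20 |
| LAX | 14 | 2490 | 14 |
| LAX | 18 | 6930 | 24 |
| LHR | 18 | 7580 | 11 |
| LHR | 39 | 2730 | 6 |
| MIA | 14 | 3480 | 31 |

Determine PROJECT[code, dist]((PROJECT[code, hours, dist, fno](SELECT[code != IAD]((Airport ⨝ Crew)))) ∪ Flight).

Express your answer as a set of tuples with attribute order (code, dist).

{(ATL, 2490), (LAX, 2490), (LAX, 6930), (LHR, 2730), (LHR, 7580), (MIA, 3480), (ORD, 2520)}

Natural join on code: {(IAD, 5880, 6, 5, ORD), (IAD, 7490, 2, 24, ORD), (ORD, 2520, 32, 23, BOS)}
Selection code != IAD: {(ORD, 2520, 32, 23, BOS)}
Projecting to code, hours, dist, fno: {(ORD, 23, 2520, 32)}
Union: {(ORD, 23, 2520, 32)} with {(ATL, 18, 2490, 20), (LAX, 14, 2490, 14), (LAX, 18, 6930, 24), (LHR, 18, 7580, 11), (LHR, 39, 2730, 6), (MIA, 14, 3480, 31)} → {(ATL, 18, 2490, 20), (LAX, 14, 2490, 14), (LAX, 18, 6930, 24), (LHR, 18, 7580, 11), (LHR, 39, 2730, 6), (MIA, 14, 3480, 31), (ORD, 23, 2520, 32)}
Projecting to code, dist: {(ATL, 2490), (LAX, 2490), (LAX, 6930), (LHR, 2730), (LHR, 7580), (MIA, 3480), (ORD, 2520)}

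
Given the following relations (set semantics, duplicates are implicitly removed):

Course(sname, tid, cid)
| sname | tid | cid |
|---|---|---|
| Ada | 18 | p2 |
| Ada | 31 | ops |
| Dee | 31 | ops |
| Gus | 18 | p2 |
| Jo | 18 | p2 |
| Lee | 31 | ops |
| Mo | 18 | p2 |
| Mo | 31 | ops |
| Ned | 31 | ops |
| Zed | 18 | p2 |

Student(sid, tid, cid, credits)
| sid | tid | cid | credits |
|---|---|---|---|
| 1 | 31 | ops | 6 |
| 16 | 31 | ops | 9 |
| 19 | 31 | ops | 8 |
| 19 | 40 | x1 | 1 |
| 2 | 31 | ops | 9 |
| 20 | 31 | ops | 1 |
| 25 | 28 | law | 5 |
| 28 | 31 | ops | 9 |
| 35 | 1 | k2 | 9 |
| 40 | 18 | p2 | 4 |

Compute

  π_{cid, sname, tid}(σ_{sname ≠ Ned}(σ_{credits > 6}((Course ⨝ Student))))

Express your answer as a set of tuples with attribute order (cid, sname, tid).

{(ops, Ada, 31), (ops, Dee, 31), (ops, Lee, 31), (ops, Mo, 31)}

Natural join on tid, cid: {(Ada, 18, p2, 40, 4), (Ada, 31, ops, 1, 6), (Ada, 31, ops, 16, 9), (Ada, 31, ops, 19, 8), (Ada, 31, ops, 2, 9), (Ada, 31, ops, 20, 1), (Ada, 31, ops, 28, 9), (Dee, 31, ops, 1, 6), (Dee, 31, ops, 16, 9), (Dee, 31, ops, 19, 8), (Dee, 31, ops, 2, 9), (Dee, 31, ops, 20, 1), (Dee, 31, ops, 28, 9), (Gus, 18, p2, 40, 4), (Jo, 18, p2, 40, 4), (Lee, 31, ops, 1, 6), (Lee, 31, ops, 16, 9), (Lee, 31, ops, 19, 8), (Lee, 31, ops, 2, 9), (Lee, 31, ops, 20, 1), (Lee, 31, ops, 28, 9), (Mo, 18, p2, 40, 4), (Mo, 31, ops, 1, 6), (Mo, 31, ops, 16, 9), (Mo, 31, ops, 19, 8), (Mo, 31, ops, 2, 9), (Mo, 31, ops, 20, 1), (Mo, 31, ops, 28, 9), (Ned, 31, ops, 1, 6), (Ned, 31, ops, 16, 9), (Ned, 31, ops, 19, 8), (Ned, 31, ops, 2, 9), (Ned, 31, ops, 20, 1), (Ned, 31, ops, 28, 9), (Zed, 18, p2, 40, 4)}
Apply σ_{credits > 6}; surviving tuples: {(Ada, 31, ops, 16, 9), (Ada, 31, ops, 19, 8), (Ada, 31, ops, 2, 9), (Ada, 31, ops, 28, 9), (Dee, 31, ops, 16, 9), (Dee, 31, ops, 19, 8), (Dee, 31, ops, 2, 9), (Dee, 31, ops, 28, 9), (Lee, 31, ops, 16, 9), (Lee, 31, ops, 19, 8), (Lee, 31, ops, 2, 9), (Lee, 31, ops, 28, 9), (Mo, 31, ops, 16, 9), (Mo, 31, ops, 19, 8), (Mo, 31, ops, 2, 9), (Mo, 31, ops, 28, 9), (Ned, 31, ops, 16, 9), (Ned, 31, ops, 19, 8), (Ned, 31, ops, 2, 9), (Ned, 31, ops, 28, 9)}
Apply σ_{sname ≠ Ned}; surviving tuples: {(Ada, 31, ops, 16, 9), (Ada, 31, ops, 19, 8), (Ada, 31, ops, 2, 9), (Ada, 31, ops, 28, 9), (Dee, 31, ops, 16, 9), (Dee, 31, ops, 19, 8), (Dee, 31, ops, 2, 9), (Dee, 31, ops, 28, 9), (Lee, 31, ops, 16, 9), (Lee, 31, ops, 19, 8), (Lee, 31, ops, 2, 9), (Lee, 31, ops, 28, 9), (Mo, 31, ops, 16, 9), (Mo, 31, ops, 19, 8), (Mo, 31, ops, 2, 9), (Mo, 31, ops, 28, 9)}
π_{cid, sname, tid} gives {(ops, Ada, 31), (ops, Dee, 31), (ops, Lee, 31), (ops, Mo, 31)} (12 duplicate(s) eliminated).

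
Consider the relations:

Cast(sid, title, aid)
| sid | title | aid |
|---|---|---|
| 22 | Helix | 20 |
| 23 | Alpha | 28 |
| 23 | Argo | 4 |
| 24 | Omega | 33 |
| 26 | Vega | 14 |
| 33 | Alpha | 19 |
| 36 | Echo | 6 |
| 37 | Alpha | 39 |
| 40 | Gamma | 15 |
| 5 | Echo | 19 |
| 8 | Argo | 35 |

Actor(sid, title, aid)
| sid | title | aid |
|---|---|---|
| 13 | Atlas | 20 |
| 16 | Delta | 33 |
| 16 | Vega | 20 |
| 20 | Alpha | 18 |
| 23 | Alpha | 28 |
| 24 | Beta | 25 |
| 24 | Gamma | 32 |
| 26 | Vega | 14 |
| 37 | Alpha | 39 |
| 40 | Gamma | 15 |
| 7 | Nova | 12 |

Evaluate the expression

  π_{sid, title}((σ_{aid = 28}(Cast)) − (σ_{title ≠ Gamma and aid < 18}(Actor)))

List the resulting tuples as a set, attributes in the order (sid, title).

{(23, Alpha)}

σ[aid = 28]: keep tuples satisfying aid = 28 → {(23, Alpha, 28)}
σ[title ≠ Gamma and aid < 18]: keep tuples satisfying title ≠ Gamma and aid < 18 → {(26, Vega, 14), (7, Nova, 12)}
Taking the difference: {(23, Alpha, 28)}
Projecting to sid, title: {(23, Alpha)}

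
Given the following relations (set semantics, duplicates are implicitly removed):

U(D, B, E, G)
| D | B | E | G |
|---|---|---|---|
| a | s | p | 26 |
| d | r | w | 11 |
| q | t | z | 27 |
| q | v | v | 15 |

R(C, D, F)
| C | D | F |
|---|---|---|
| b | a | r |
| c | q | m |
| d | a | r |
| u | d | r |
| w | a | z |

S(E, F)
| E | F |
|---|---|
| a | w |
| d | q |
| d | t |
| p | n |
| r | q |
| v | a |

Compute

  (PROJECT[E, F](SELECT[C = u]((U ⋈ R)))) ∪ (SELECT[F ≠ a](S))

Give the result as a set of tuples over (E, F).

{(a, w), (d, q), (d, t), (p, n), (r, q), (w, r)}

Natural join on D: {(a, s, p, 26, b, r), (a, s, p, 26, d, r), (a, s, p, 26, w, z), (d, r, w, 11, u, r), (q, t, z, 27, c, m), (q, v, v, 15, c, m)}
Filtering on C = u leaves {(d, r, w, 11, u, r)}.
π[E, F]: project onto (E, F) → {(w, r)}
Filtering on F ≠ a leaves {(a, w), (d, q), (d, t), (p, n), (r, q)}.
Set union of the two operands is {(a, w), (d, q), (d, t), (p, n), (r, q), (w, r)}.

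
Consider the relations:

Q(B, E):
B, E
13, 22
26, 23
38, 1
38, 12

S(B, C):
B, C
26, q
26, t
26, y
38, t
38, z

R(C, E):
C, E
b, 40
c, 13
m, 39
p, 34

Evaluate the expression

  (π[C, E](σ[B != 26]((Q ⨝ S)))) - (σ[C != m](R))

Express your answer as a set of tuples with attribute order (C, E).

{(t, 1), (t, 12), (z, 1), (z, 12)}

Joining Q and S on B yields {(26, 23, q), (26, 23, t), (26, 23, y), (38, 1, t), (38, 1, z), (38, 12, t), (38, 12, z)}.
σ[B != 26]: keep tuples satisfying B != 26 → {(38, 1, t), (38, 1, z), (38, 12, t), (38, 12, z)}
Projecting to C, E: {(t, 1), (t, 12), (z, 1), (z, 12)}
σ[C != m]: keep tuples satisfying C != m → {(b, 40), (c, 13), (p, 34)}
Set difference of the two operands is {(t, 1), (t, 12), (z, 1), (z, 12)}.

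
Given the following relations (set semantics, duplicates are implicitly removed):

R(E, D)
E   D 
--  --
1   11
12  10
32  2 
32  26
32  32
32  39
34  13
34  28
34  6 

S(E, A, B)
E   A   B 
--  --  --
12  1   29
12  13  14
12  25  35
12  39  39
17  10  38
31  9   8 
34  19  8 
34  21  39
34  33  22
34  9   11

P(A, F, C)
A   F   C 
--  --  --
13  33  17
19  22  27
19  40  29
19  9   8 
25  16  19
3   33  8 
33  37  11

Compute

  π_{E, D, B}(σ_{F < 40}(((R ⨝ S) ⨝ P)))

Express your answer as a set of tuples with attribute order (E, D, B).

R ⋈ S (natural join on E): {(12, 10, 1, 29), (12, 10, 13, 14), (12, 10, 25, 35), (12, 10, 39, 39), (34, 13, 19, 8), (34, 13, 21, 39), (34, 13, 33, 22), (34, 13, 9, 11), (34, 28, 19, 8), (34, 28, 21, 39), (34, 28, 33, 22), (34, 28, 9, 11), (34, 6, 19, 8), (34, 6, 21, 39), (34, 6, 33, 22), (34, 6, 9, 11)}
(R ⨝ S) ⋈ P (natural join on A): {(12, 10, 13, 14, 33, 17), (12, 10, 25, 35, 16, 19), (34, 13, 19, 8, 22, 27), (34, 13, 19, 8, 40, 29), (34, 13, 19, 8, 9, 8), (34, 13, 33, 22, 37, 11), (34, 28, 19, 8, 22, 27), (34, 28, 19, 8, 40, 29), (34, 28, 19, 8, 9, 8), (34, 28, 33, 22, 37, 11), (34, 6, 19, 8, 22, 27), (34, 6, 19, 8, 40, 29), (34, 6, 19, 8, 9, 8), (34, 6, 33, 22, 37, 11)}
σ[F < 40]: keep tuples satisfying F < 40 → {(12, 10, 13, 14, 33, 17), (12, 10, 25, 35, 16, 19), (34, 13, 19, 8, 22, 27), (34, 13, 19, 8, 9, 8), (34, 13, 33, 22, 37, 11), (34, 28, 19, 8, 22, 27), (34, 28, 19, 8, 9, 8), (34, 28, 33, 22, 37, 11), (34, 6, 19, 8, 22, 27), (34, 6, 19, 8, 9, 8), (34, 6, 33, 22, 37, 11)}
Projecting to E, D, B (3 duplicate(s) eliminated): {(12, 10, 14), (12, 10, 35), (34, 13, 22), (34, 13, 8), (34, 28, 22), (34, 28, 8), (34, 6, 22), (34, 6, 8)}

{(12, 10, 14), (12, 10, 35), (34, 13, 22), (34, 13, 8), (34, 28, 22), (34, 28, 8), (34, 6, 22), (34, 6, 8)}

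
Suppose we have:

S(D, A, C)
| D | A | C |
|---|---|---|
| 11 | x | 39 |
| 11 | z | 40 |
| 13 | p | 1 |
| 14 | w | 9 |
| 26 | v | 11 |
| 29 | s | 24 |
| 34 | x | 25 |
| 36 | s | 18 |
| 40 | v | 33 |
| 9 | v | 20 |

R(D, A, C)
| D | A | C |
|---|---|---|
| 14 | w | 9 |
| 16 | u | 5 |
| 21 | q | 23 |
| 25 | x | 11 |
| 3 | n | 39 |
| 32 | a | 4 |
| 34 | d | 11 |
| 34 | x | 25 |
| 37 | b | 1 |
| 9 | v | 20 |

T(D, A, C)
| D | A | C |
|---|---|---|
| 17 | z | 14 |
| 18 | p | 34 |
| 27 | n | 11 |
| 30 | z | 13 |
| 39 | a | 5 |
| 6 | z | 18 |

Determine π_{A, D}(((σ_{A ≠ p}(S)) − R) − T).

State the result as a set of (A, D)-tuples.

{(s, 29), (s, 36), (v, 26), (v, 40), (x, 11), (z, 11)}

Apply σ_{A ≠ p}; surviving tuples: {(11, x, 39), (11, z, 40), (14, w, 9), (26, v, 11), (29, s, 24), (34, x, 25), (36, s, 18), (40, v, 33), (9, v, 20)}
Taking the difference: {(11, x, 39), (11, z, 40), (26, v, 11), (29, s, 24), (36, s, 18), (40, v, 33)}
Taking the difference: {(11, x, 39), (11, z, 40), (26, v, 11), (29, s, 24), (36, s, 18), (40, v, 33)}
π[A, D]: project onto (A, D) → {(s, 29), (s, 36), (v, 26), (v, 40), (x, 11), (z, 11)}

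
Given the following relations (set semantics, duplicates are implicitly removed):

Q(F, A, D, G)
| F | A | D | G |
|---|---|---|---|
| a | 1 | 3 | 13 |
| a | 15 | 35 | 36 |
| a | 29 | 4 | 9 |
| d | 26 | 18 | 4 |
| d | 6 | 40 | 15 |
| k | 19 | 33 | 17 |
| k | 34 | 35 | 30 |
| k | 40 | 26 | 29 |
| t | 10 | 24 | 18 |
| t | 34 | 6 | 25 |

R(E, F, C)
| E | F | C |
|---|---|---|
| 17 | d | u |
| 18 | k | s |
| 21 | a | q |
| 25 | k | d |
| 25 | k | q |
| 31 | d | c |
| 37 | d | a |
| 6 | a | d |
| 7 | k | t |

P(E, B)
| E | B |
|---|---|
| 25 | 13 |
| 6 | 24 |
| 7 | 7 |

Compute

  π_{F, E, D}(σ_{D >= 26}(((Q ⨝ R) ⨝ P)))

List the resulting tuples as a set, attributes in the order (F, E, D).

Natural join on F: {(a, 1, 3, 13, 21, q), (a, 1, 3, 13, 6, d), (a, 15, 35, 36, 21, q), (a, 15, 35, 36, 6, d), (a, 29, 4, 9, 21, q), (a, 29, 4, 9, 6, d), (d, 26, 18, 4, 17, u), (d, 26, 18, 4, 31, c), (d, 26, 18, 4, 37, a), (d, 6, 40, 15, 17, u), (d, 6, 40, 15, 31, c), (d, 6, 40, 15, 37, a), (k, 19, 33, 17, 18, s), (k, 19, 33, 17, 25, d), (k, 19, 33, 17, 25, q), (k, 19, 33, 17, 7, t), (k, 34, 35, 30, 18, s), (k, 34, 35, 30, 25, d), (k, 34, 35, 30, 25, q), (k, 34, 35, 30, 7, t), (k, 40, 26, 29, 18, s), (k, 40, 26, 29, 25, d), (k, 40, 26, 29, 25, q), (k, 40, 26, 29, 7, t)}
Natural join on E: {(a, 1, 3, 13, 6, d, 24), (a, 15, 35, 36, 6, d, 24), (a, 29, 4, 9, 6, d, 24), (k, 19, 33, 17, 25, d, 13), (k, 19, 33, 17, 25, q, 13), (k, 19, 33, 17, 7, t, 7), (k, 34, 35, 30, 25, d, 13), (k, 34, 35, 30, 25, q, 13), (k, 34, 35, 30, 7, t, 7), (k, 40, 26, 29, 25, d, 13), (k, 40, 26, 29, 25, q, 13), (k, 40, 26, 29, 7, t, 7)}
Filtering on D >= 26 leaves {(a, 15, 35, 36, 6, d, 24), (k, 19, 33, 17, 25, d, 13), (k, 19, 33, 17, 25, q, 13), (k, 19, 33, 17, 7, t, 7), (k, 34, 35, 30, 25, d, 13), (k, 34, 35, 30, 25, q, 13), (k, 34, 35, 30, 7, t, 7), (k, 40, 26, 29, 25, d, 13), (k, 40, 26, 29, 25, q, 13), (k, 40, 26, 29, 7, t, 7)}.
π[F, E, D]: project onto (F, E, D) (3 duplicate(s) eliminated) → {(a, 6, 35), (k, 25, 26), (k, 25, 33), (k, 25, 35), (k, 7, 26), (k, 7, 33), (k, 7, 35)}

{(a, 6, 35), (k, 25, 26), (k, 25, 33), (k, 25, 35), (k, 7, 26), (k, 7, 33), (k, 7, 35)}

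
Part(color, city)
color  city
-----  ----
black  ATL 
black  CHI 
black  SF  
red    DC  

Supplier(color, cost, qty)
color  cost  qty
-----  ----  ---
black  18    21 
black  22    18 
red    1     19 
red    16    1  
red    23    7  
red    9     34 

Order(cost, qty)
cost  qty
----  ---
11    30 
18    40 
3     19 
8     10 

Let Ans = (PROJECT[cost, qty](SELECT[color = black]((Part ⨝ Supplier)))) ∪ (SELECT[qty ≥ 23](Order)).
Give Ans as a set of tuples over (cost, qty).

Part ⋈ Supplier (natural join on color): {(black, ATL, 18, 21), (black, ATL, 22, 18), (black, CHI, 18, 21), (black, CHI, 22, 18), (black, SF, 18, 21), (black, SF, 22, 18), (red, DC, 1, 19), (red, DC, 16, 1), (red, DC, 23, 7), (red, DC, 9, 34)}
σ[color = black]: keep tuples satisfying color = black → {(black, ATL, 18, 21), (black, ATL, 22, 18), (black, CHI, 18, 21), (black, CHI, 22, 18), (black, SF, 18, 21), (black, SF, 22, 18)}
Keep only column(s) cost, qty (4 duplicate(s) eliminated): {(18, 21), (22, 18)}
σ[qty ≥ 23]: keep tuples satisfying qty ≥ 23 → {(11, 30), (18, 40)}
Taking the union: {(11, 30), (18, 21), (18, 40), (22, 18)}

{(11, 30), (18, 21), (18, 40), (22, 18)}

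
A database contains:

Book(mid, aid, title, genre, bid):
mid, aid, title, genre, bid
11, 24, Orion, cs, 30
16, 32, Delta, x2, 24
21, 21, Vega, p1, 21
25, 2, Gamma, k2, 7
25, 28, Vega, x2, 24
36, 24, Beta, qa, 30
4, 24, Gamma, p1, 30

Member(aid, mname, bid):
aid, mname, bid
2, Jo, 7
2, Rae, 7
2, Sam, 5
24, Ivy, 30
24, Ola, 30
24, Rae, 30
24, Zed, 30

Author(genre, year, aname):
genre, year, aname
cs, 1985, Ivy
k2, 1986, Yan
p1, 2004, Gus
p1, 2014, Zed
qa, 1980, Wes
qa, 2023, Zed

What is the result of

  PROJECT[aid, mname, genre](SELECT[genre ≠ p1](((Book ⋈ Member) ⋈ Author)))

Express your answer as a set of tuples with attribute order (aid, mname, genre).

{(2, Jo, k2), (2, Rae, k2), (24, Ivy, cs), (24, Ivy, qa), (24, Ola, cs), (24, Ola, qa), (24, Rae, cs), (24, Rae, qa), (24, Zed, cs), (24, Zed, qa)}

Natural join on aid, bid: {(11, 24, Orion, cs, 30, Ivy), (11, 24, Orion, cs, 30, Ola), (11, 24, Orion, cs, 30, Rae), (11, 24, Orion, cs, 30, Zed), (25, 2, Gamma, k2, 7, Jo), (25, 2, Gamma, k2, 7, Rae), (36, 24, Beta, qa, 30, Ivy), (36, 24, Beta, qa, 30, Ola), (36, 24, Beta, qa, 30, Rae), (36, 24, Beta, qa, 30, Zed), (4, 24, Gamma, p1, 30, Ivy), (4, 24, Gamma, p1, 30, Ola), (4, 24, Gamma, p1, 30, Rae), (4, 24, Gamma, p1, 30, Zed)}
Natural join on genre: {(11, 24, Orion, cs, 30, Ivy, 1985, Ivy), (11, 24, Orion, cs, 30, Ola, 1985, Ivy), (11, 24, Orion, cs, 30, Rae, 1985, Ivy), (11, 24, Orion, cs, 30, Zed, 1985, Ivy), (25, 2, Gamma, k2, 7, Jo, 1986, Yan), (25, 2, Gamma, k2, 7, Rae, 1986, Yan), (36, 24, Beta, qa, 30, Ivy, 1980, Wes), (36, 24, Beta, qa, 30, Ivy, 2023, Zed), (36, 24, Beta, qa, 30, Ola, 1980, Wes), (36, 24, Beta, qa, 30, Ola, 2023, Zed), (36, 24, Beta, qa, 30, Rae, 1980, Wes), (36, 24, Beta, qa, 30, Rae, 2023, Zed), (36, 24, Beta, qa, 30, Zed, 1980, Wes), (36, 24, Beta, qa, 30, Zed, 2023, Zed), (4, 24, Gamma, p1, 30, Ivy, 2004, Gus), (4, 24, Gamma, p1, 30, Ivy, 2014, Zed), (4, 24, Gamma, p1, 30, Ola, 2004, Gus), (4, 24, Gamma, p1, 30, Ola, 2014, Zed), (4, 24, Gamma, p1, 30, Rae, 2004, Gus), (4, 24, Gamma, p1, 30, Rae, 2014, Zed), (4, 24, Gamma, p1, 30, Zed, 2004, Gus), (4, 24, Gamma, p1, 30, Zed, 2014, Zed)}
Apply σ_{genre ≠ p1}; surviving tuples: {(11, 24, Orion, cs, 30, Ivy, 1985, Ivy), (11, 24, Orion, cs, 30, Ola, 1985, Ivy), (11, 24, Orion, cs, 30, Rae, 1985, Ivy), (11, 24, Orion, cs, 30, Zed, 1985, Ivy), (25, 2, Gamma, k2, 7, Jo, 1986, Yan), (25, 2, Gamma, k2, 7, Rae, 1986, Yan), (36, 24, Beta, qa, 30, Ivy, 1980, Wes), (36, 24, Beta, qa, 30, Ivy, 2023, Zed), (36, 24, Beta, qa, 30, Ola, 1980, Wes), (36, 24, Beta, qa, 30, Ola, 2023, Zed), (36, 24, Beta, qa, 30, Rae, 1980, Wes), (36, 24, Beta, qa, 30, Rae, 2023, Zed), (36, 24, Beta, qa, 30, Zed, 1980, Wes), (36, 24, Beta, qa, 30, Zed, 2023, Zed)}
Keep only column(s) aid, mname, genre (4 duplicate(s) eliminated): {(2, Jo, k2), (2, Rae, k2), (24, Ivy, cs), (24, Ivy, qa), (24, Ola, cs), (24, Ola, qa), (24, Rae, cs), (24, Rae, qa), (24, Zed, cs), (24, Zed, qa)}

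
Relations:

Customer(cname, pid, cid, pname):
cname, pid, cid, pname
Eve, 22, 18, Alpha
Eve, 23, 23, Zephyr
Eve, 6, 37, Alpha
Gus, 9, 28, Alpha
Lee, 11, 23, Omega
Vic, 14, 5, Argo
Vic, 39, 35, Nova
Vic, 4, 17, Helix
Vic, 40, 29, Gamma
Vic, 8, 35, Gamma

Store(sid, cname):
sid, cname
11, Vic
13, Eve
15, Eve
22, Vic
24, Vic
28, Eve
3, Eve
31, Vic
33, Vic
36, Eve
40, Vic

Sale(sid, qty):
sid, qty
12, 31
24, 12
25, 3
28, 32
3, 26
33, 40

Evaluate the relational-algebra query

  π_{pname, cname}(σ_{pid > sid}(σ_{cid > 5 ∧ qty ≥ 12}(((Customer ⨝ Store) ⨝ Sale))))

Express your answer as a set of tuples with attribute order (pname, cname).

{(Alpha, Eve), (Gamma, Vic), (Nova, Vic), (Zephyr, Eve)}

Customer ⋈ Store (natural join on cname): {(Eve, 22, 18, Alpha, 13), (Eve, 22, 18, Alpha, 15), (Eve, 22, 18, Alpha, 28), (Eve, 22, 18, Alpha, 3), (Eve, 22, 18, Alpha, 36), (Eve, 23, 23, Zephyr, 13), (Eve, 23, 23, Zephyr, 15), (Eve, 23, 23, Zephyr, 28), (Eve, 23, 23, Zephyr, 3), (Eve, 23, 23, Zephyr, 36), (Eve, 6, 37, Alpha, 13), (Eve, 6, 37, Alpha, 15), (Eve, 6, 37, Alpha, 28), (Eve, 6, 37, Alpha, 3), (Eve, 6, 37, Alpha, 36), (Vic, 14, 5, Argo, 11), (Vic, 14, 5, Argo, 22), (Vic, 14, 5, Argo, 24), (Vic, 14, 5, Argo, 31), (Vic, 14, 5, Argo, 33), (Vic, 14, 5, Argo, 40), (Vic, 39, 35, Nova, 11), (Vic, 39, 35, Nova, 22), (Vic, 39, 35, Nova, 24), (Vic, 39, 35, Nova, 31), (Vic, 39, 35, Nova, 33), (Vic, 39, 35, Nova, 40), (Vic, 4, 17, Helix, 11), (Vic, 4, 17, Helix, 22), (Vic, 4, 17, Helix, 24), (Vic, 4, 17, Helix, 31), (Vic, 4, 17, Helix, 33), (Vic, 4, 17, Helix, 40), (Vic, 40, 29, Gamma, 11), (Vic, 40, 29, Gamma, 22), (Vic, 40, 29, Gamma, 24), (Vic, 40, 29, Gamma, 31), (Vic, 40, 29, Gamma, 33), (Vic, 40, 29, Gamma, 40), (Vic, 8, 35, Gamma, 11), (Vic, 8, 35, Gamma, 22), (Vic, 8, 35, Gamma, 24), (Vic, 8, 35, Gamma, 31), (Vic, 8, 35, Gamma, 33), (Vic, 8, 35, Gamma, 40)}
(Customer ⨝ Store) ⋈ Sale (natural join on sid): {(Eve, 22, 18, Alpha, 28, 32), (Eve, 22, 18, Alpha, 3, 26), (Eve, 23, 23, Zephyr, 28, 32), (Eve, 23, 23, Zephyr, 3, 26), (Eve, 6, 37, Alpha, 28, 32), (Eve, 6, 37, Alpha, 3, 26), (Vic, 14, 5, Argo, 24, 12), (Vic, 14, 5, Argo, 33, 40), (Vic, 39, 35, Nova, 24, 12), (Vic, 39, 35, Nova, 33, 40), (Vic, 4, 17, Helix, 24, 12), (Vic, 4, 17, Helix, 33, 40), (Vic, 40, 29, Gamma, 24, 12), (Vic, 40, 29, Gamma, 33, 40), (Vic, 8, 35, Gamma, 24, 12), (Vic, 8, 35, Gamma, 33, 40)}
Filtering on cid > 5 ∧ qty ≥ 12 leaves {(Eve, 22, 18, Alpha, 28, 32), (Eve, 22, 18, Alpha, 3, 26), (Eve, 23, 23, Zephyr, 28, 32), (Eve, 23, 23, Zephyr, 3, 26), (Eve, 6, 37, Alpha, 28, 32), (Eve, 6, 37, Alpha, 3, 26), (Vic, 39, 35, Nova, 24, 12), (Vic, 39, 35, Nova, 33, 40), (Vic, 4, 17, Helix, 24, 12), (Vic, 4, 17, Helix, 33, 40), (Vic, 40, 29, Gamma, 24, 12), (Vic, 40, 29, Gamma, 33, 40), (Vic, 8, 35, Gamma, 24, 12), (Vic, 8, 35, Gamma, 33, 40)}.
Filtering on pid > sid leaves {(Eve, 22, 18, Alpha, 3, 26), (Eve, 23, 23, Zephyr, 3, 26), (Eve, 6, 37, Alpha, 3, 26), (Vic, 39, 35, Nova, 24, 12), (Vic, 39, 35, Nova, 33, 40), (Vic, 40, 29, Gamma, 24, 12), (Vic, 40, 29, Gamma, 33, 40)}.
π_{pname, cname} gives {(Alpha, Eve), (Gamma, Vic), (Nova, Vic), (Zephyr, Eve)} (3 duplicate(s) eliminated).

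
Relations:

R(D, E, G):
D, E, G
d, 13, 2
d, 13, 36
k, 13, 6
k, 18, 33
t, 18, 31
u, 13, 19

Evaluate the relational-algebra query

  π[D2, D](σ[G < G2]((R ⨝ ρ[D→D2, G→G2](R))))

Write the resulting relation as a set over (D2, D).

{(d, d), (d, k), (d, u), (k, d), (k, t), (u, d), (u, k)}

ρ[D→D2, G→G2]: schema becomes (D2, E, G2); tuples unchanged.
R ⋈ ρ[D→D2, G→G2](R) (natural join on E): {(d, 13, 2, d, 2), (d, 13, 2, d, 36), (d, 13, 2, k, 6), (d, 13, 2, u, 19), (d, 13, 36, d, 2), (d, 13, 36, d, 36), (d, 13, 36, k, 6), (d, 13, 36, u, 19), (k, 13, 6, d, 2), (k, 13, 6, d, 36), (k, 13, 6, k, 6), (k, 13, 6, u, 19), (k, 18, 33, k, 33), (k, 18, 33, t, 31), (t, 18, 31, k, 33), (t, 18, 31, t, 31), (u, 13, 19, d, 2), (u, 13, 19, d, 36), (u, 13, 19, k, 6), (u, 13, 19, u, 19)}
Filtering on G < G2 leaves {(d, 13, 2, d, 36), (d, 13, 2, k, 6), (d, 13, 2, u, 19), (k, 13, 6, d, 36), (k, 13, 6, u, 19), (t, 18, 31, k, 33), (u, 13, 19, d, 36)}.
π_{D2, D} gives {(d, d), (d, k), (d, u), (k, d), (k, t), (u, d), (u, k)}.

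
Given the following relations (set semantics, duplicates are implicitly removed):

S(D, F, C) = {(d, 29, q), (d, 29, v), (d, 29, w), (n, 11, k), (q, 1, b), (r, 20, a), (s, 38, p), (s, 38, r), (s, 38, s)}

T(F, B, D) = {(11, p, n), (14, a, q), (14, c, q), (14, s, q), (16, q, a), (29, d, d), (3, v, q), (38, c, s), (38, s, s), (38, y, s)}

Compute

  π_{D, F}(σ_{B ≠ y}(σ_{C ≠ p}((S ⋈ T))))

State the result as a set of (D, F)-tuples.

{(d, 29), (n, 11), (s, 38)}

Natural join on D, F: {(d, 29, q, d), (d, 29, v, d), (d, 29, w, d), (n, 11, k, p), (s, 38, p, c), (s, 38, p, s), (s, 38, p, y), (s, 38, r, c), (s, 38, r, s), (s, 38, r, y), (s, 38, s, c), (s, 38, s, s), (s, 38, s, y)}
Filtering on C ≠ p leaves {(d, 29, q, d), (d, 29, v, d), (d, 29, w, d), (n, 11, k, p), (s, 38, r, c), (s, 38, r, s), (s, 38, r, y), (s, 38, s, c), (s, 38, s, s), (s, 38, s, y)}.
Filtering on B ≠ y leaves {(d, 29, q, d), (d, 29, v, d), (d, 29, w, d), (n, 11, k, p), (s, 38, r, c), (s, 38, r, s), (s, 38, s, c), (s, 38, s, s)}.
π_{D, F} gives {(d, 29), (n, 11), (s, 38)} (5 duplicate(s) eliminated).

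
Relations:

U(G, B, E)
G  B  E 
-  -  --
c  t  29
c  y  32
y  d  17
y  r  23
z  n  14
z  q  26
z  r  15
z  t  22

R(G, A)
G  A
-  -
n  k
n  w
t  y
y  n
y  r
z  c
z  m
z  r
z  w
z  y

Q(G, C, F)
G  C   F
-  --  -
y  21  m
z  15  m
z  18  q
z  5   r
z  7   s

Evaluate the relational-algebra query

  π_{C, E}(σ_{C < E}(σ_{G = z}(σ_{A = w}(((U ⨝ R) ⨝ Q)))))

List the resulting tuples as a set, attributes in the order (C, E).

{(15, 22), (15, 26), (18, 22), (18, 26), (5, 14), (5, 15), (5, 22), (5, 26), (7, 14), (7, 15), (7, 22), (7, 26)}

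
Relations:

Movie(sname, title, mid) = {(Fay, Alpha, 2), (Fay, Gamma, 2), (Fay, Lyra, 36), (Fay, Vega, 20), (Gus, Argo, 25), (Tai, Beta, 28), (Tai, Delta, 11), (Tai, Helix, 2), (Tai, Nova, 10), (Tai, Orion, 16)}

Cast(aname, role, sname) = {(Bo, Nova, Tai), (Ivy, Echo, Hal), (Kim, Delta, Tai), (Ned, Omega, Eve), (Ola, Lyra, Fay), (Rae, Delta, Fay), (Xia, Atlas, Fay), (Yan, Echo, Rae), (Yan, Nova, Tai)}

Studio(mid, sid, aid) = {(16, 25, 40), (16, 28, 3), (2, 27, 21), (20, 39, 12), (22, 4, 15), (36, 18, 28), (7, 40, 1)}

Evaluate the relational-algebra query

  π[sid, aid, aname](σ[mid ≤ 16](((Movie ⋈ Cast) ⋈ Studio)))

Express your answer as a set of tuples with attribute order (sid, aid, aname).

Natural join on sname: {(Fay, Alpha, 2, Ola, Lyra), (Fay, Alpha, 2, Rae, Delta), (Fay, Alpha, 2, Xia, Atlas), (Fay, Gamma, 2, Ola, Lyra), (Fay, Gamma, 2, Rae, Delta), (Fay, Gamma, 2, Xia, Atlas), (Fay, Lyra, 36, Ola, Lyra), (Fay, Lyra, 36, Rae, Delta), (Fay, Lyra, 36, Xia, Atlas), (Fay, Vega, 20, Ola, Lyra), (Fay, Vega, 20, Rae, Delta), (Fay, Vega, 20, Xia, Atlas), (Tai, Beta, 28, Bo, Nova), (Tai, Beta, 28, Kim, Delta), (Tai, Beta, 28, Yan, Nova), (Tai, Delta, 11, Bo, Nova), (Tai, Delta, 11, Kim, Delta), (Tai, Delta, 11, Yan, Nova), (Tai, Helix, 2, Bo, Nova), (Tai, Helix, 2, Kim, Delta), (Tai, Helix, 2, Yan, Nova), (Tai, Nova, 10, Bo, Nova), (Tai, Nova, 10, Kim, Delta), (Tai, Nova, 10, Yan, Nova), (Tai, Orion, 16, Bo, Nova), (Tai, Orion, 16, Kim, Delta), (Tai, Orion, 16, Yan, Nova)}
Natural join on mid: {(Fay, Alpha, 2, Ola, Lyra, 27, 21), (Fay, Alpha, 2, Rae, Delta, 27, 21), (Fay, Alpha, 2, Xia, Atlas, 27, 21), (Fay, Gamma, 2, Ola, Lyra, 27, 21), (Fay, Gamma, 2, Rae, Delta, 27, 21), (Fay, Gamma, 2, Xia, Atlas, 27, 21), (Fay, Lyra, 36, Ola, Lyra, 18, 28), (Fay, Lyra, 36, Rae, Delta, 18, 28), (Fay, Lyra, 36, Xia, Atlas, 18, 28), (Fay, Vega, 20, Ola, Lyra, 39, 12), (Fay, Vega, 20, Rae, Delta, 39, 12), (Fay, Vega, 20, Xia, Atlas, 39, 12), (Tai, Helix, 2, Bo, Nova, 27, 21), (Tai, Helix, 2, Kim, Delta, 27, 21), (Tai, Helix, 2, Yan, Nova, 27, 21), (Tai, Orion, 16, Bo, Nova, 25, 40), (Tai, Orion, 16, Bo, Nova, 28, 3), (Tai, Orion, 16, Kim, Delta, 25, 40), (Tai, Orion, 16, Kim, Delta, 28, 3), (Tai, Orion, 16, Yan, Nova, 25, 40), (Tai, Orion, 16, Yan, Nova, 28, 3)}
Selection mid ≤ 16: {(Fay, Alpha, 2, Ola, Lyra, 27, 21), (Fay, Alpha, 2, Rae, Delta, 27, 21), (Fay, Alpha, 2, Xia, Atlas, 27, 21), (Fay, Gamma, 2, Ola, Lyra, 27, 21), (Fay, Gamma, 2, Rae, Delta, 27, 21), (Fay, Gamma, 2, Xia, Atlas, 27, 21), (Tai, Helix, 2, Bo, Nova, 27, 21), (Tai, Helix, 2, Kim, Delta, 27, 21), (Tai, Helix, 2, Yan, Nova, 27, 21), (Tai, Orion, 16, Bo, Nova, 25, 40), (Tai, Orion, 16, Bo, Nova, 28, 3), (Tai, Orion, 16, Kim, Delta, 25, 40), (Tai, Orion, 16, Kim, Delta, 28, 3), (Tai, Orion, 16, Yan, Nova, 25, 40), (Tai, Orion, 16, Yan, Nova, 28, 3)}
π[sid, aid, aname]: project onto (sid, aid, aname) (3 duplicate(s) eliminated) → {(25, 40, Bo), (25, 40, Kim), (25, 40, Yan), (27, 21, Bo), (27, 21, Kim), (27, 21, Ola), (27, 21, Rae), (27, 21, Xia), (27, 21, Yan), (28, 3, Bo), (28, 3, Kim), (28, 3, Yan)}

{(25, 40, Bo), (25, 40, Kim), (25, 40, Yan), (27, 21, Bo), (27, 21, Kim), (27, 21, Ola), (27, 21, Rae), (27, 21, Xia), (27, 21, Yan), (28, 3, Bo), (28, 3, Kim), (28, 3, Yan)}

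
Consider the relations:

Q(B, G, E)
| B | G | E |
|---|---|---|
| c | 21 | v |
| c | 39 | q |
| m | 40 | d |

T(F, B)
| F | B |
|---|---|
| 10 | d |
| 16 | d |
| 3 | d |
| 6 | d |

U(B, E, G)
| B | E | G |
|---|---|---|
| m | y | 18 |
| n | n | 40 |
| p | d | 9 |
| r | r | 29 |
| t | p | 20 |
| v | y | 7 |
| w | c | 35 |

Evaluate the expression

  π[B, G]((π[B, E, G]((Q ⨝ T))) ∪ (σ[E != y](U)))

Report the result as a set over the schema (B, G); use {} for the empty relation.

{(n, 40), (p, 9), (r, 29), (t, 20), (w, 35)}

Q ⋈ T (natural join on B): {}
π_{B, E, G} gives {}.
Filtering on E != y leaves {(n, n, 40), (p, d, 9), (r, r, 29), (t, p, 20), (w, c, 35)}.
Union: {} with {(n, n, 40), (p, d, 9), (r, r, 29), (t, p, 20), (w, c, 35)} → {(n, n, 40), (p, d, 9), (r, r, 29), (t, p, 20), (w, c, 35)}
π_{B, G} gives {(n, 40), (p, 9), (r, 29), (t, 20), (w, 35)}.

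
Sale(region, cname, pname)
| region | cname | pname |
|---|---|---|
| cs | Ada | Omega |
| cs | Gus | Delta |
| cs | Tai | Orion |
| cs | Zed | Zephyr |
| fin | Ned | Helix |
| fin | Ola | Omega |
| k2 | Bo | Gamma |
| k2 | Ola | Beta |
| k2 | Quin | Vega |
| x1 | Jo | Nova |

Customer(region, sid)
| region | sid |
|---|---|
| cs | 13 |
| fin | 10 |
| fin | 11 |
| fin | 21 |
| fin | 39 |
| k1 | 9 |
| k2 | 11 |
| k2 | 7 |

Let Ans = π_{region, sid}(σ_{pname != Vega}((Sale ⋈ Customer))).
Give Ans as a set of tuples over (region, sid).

Sale ⋈ Customer (natural join on region): {(cs, Ada, Omega, 13), (cs, Gus, Delta, 13), (cs, Tai, Orion, 13), (cs, Zed, Zephyr, 13), (fin, Ned, Helix, 10), (fin, Ned, Helix, 11), (fin, Ned, Helix, 21), (fin, Ned, Helix, 39), (fin, Ola, Omega, 10), (fin, Ola, Omega, 11), (fin, Ola, Omega, 21), (fin, Ola, Omega, 39), (k2, Bo, Gamma, 11), (k2, Bo, Gamma, 7), (k2, Ola, Beta, 11), (k2, Ola, Beta, 7), (k2, Quin, Vega, 11), (k2, Quin, Vega, 7)}
σ[pname != Vega]: keep tuples satisfying pname != Vega → {(cs, Ada, Omega, 13), (cs, Gus, Delta, 13), (cs, Tai, Orion, 13), (cs, Zed, Zephyr, 13), (fin, Ned, Helix, 10), (fin, Ned, Helix, 11), (fin, Ned, Helix, 21), (fin, Ned, Helix, 39), (fin, Ola, Omega, 10), (fin, Ola, Omega, 11), (fin, Ola, Omega, 21), (fin, Ola, Omega, 39), (k2, Bo, Gamma, 11), (k2, Bo, Gamma, 7), (k2, Ola, Beta, 11), (k2, Ola, Beta, 7)}
π[region, sid]: project onto (region, sid) (9 duplicate(s) eliminated) → {(cs, 13), (fin, 10), (fin, 11), (fin, 21), (fin, 39), (k2, 11), (k2, 7)}

{(cs, 13), (fin, 10), (fin, 11), (fin, 21), (fin, 39), (k2, 11), (k2, 7)}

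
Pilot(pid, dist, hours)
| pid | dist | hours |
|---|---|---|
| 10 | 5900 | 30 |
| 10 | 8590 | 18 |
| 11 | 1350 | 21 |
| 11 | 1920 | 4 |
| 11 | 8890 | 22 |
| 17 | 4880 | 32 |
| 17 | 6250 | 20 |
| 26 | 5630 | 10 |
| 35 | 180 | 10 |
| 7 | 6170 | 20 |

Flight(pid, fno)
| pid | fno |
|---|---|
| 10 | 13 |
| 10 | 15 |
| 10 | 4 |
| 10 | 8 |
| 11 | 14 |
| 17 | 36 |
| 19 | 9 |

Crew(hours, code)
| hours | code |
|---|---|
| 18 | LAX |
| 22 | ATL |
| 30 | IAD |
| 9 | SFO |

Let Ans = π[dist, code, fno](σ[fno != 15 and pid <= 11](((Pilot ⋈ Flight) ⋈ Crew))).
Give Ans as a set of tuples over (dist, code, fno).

Joining Pilot and Flight on pid yields {(10, 5900, 30, 13), (10, 5900, 30, 15), (10, 5900, 30, 4), (10, 5900, 30, 8), (10, 8590, 18, 13), (10, 8590, 18, 15), (10, 8590, 18, 4), (10, 8590, 18, 8), (11, 1350, 21, 14), (11, 1920, 4, 14), (11, 8890, 22, 14), (17, 4880, 32, 36), (17, 6250, 20, 36)}.
Joining (Pilot ⋈ Flight) and Crew on hours yields {(10, 5900, 30, 13, IAD), (10, 5900, 30, 15, IAD), (10, 5900, 30, 4, IAD), (10, 5900, 30, 8, IAD), (10, 8590, 18, 13, LAX), (10, 8590, 18, 15, LAX), (10, 8590, 18, 4, LAX), (10, 8590, 18, 8, LAX), (11, 8890, 22, 14, ATL)}.
Filtering on fno != 15 and pid <= 11 leaves {(10, 5900, 30, 13, IAD), (10, 5900, 30, 4, IAD), (10, 5900, 30, 8, IAD), (10, 8590, 18, 13, LAX), (10, 8590, 18, 4, LAX), (10, 8590, 18, 8, LAX), (11, 8890, 22, 14, ATL)}.
Projecting to dist, code, fno: {(5900, IAD, 13), (5900, IAD, 4), (5900, IAD, 8), (8590, LAX, 13), (8590, LAX, 4), (8590, LAX, 8), (8890, ATL, 14)}

{(5900, IAD, 13), (5900, IAD, 4), (5900, IAD, 8), (8590, LAX, 13), (8590, LAX, 4), (8590, LAX, 8), (8890, ATL, 14)}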